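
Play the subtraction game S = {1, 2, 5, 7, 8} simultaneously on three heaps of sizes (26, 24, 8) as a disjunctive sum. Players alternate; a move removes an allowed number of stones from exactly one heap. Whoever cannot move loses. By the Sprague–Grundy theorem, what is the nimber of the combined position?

All heaps use S = {1, 2, 5, 7, 8}:
G(0) = 0
G(1) = mex{0} = 1
G(2) = mex{1,0} = 2
G(3) = mex{2,1} = 0
G(4) = mex{0,2} = 1
G(5) = mex{1,0,0} = 2
G(6) = mex{2,1,1} = 0
G(7) = mex{0,2,2,0} = 1
G(8) = mex{1,0,0,1,0} = 2
G(9) = mex{2,1,1,2,1} = 0
G(10) = mex{0,2,2,0,2} = 1
G(11) = mex{1,0,0,1,0} = 2
G(12) = mex{2,1,1,2,1} = 0
G(13) = mex{0,2,2,0,2} = 1
G(14) = mex{1,0,0,1,0} = 2
G(15) = mex{2,1,1,2,1} = 0
G(16) = mex{0,2,2,0,2} = 1
G(17) = mex{1,0,0,1,0} = 2
G(18) = mex{2,1,1,2,1} = 0
G(19) = mex{0,2,2,0,2} = 1
G(20) = mex{1,0,0,1,0} = 2
G(21) = mex{2,1,1,2,1} = 0
G(22) = mex{0,2,2,0,2} = 1
G(23) = mex{1,0,0,1,0} = 2
G(24) = mex{2,1,1,2,1} = 0
G(25) = mex{0,2,2,0,2} = 1
G(26) = mex{1,0,0,1,0} = 2
Heap A: G(26) = 2.
Heap B: G(24) = 0.
Heap C: G(8) = 2.
Combined Grundy value = 2 ⊕ 0 ⊕ 2 = 0.

0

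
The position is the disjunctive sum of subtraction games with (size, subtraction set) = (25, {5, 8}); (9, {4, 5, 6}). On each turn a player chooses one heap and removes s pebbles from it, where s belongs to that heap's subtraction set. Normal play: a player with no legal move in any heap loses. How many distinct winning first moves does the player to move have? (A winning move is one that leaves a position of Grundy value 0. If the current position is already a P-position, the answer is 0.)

Heap A, S = {5, 8}:
G(0) = 0
G(1) = mex{} = 0
G(2) = mex{} = 0
G(3) = mex{} = 0
G(4) = mex{} = 0
G(5) = mex{0} = 1
G(6) = mex{0} = 1
G(7) = mex{0} = 1
G(8) = mex{0,0} = 1
G(9) = mex{0,0} = 1
G(10) = mex{1,0} = 2
G(11) = mex{1,0} = 2
G(12) = mex{1,0} = 2
G(13) = mex{1,1} = 0
G(14) = mex{1,1} = 0
G(15) = mex{2,1} = 0
G(16) = mex{2,1} = 0
G(17) = mex{2,1} = 0
G(18) = mex{0,2} = 1
G(19) = mex{0,2} = 1
G(20) = mex{0,2} = 1
G(21) = mex{0,0} = 1
G(22) = mex{0,0} = 1
G(23) = mex{1,0} = 2
G(24) = mex{1,0} = 2
G(25) = mex{1,0} = 2
G_A(25) = 2.
Heap B, S = {4, 5, 6}:
n : 0 1 2 3 4 5 6 7 8 9
G : 0 0 0 0 1 1 1 1 2 2
G_B(9) = 2.
Combined Grundy value = 2 ⊕ 2 = 0.
A winning move leaves total XOR = 0, i.e. changes one component's Grundy value g to g ⊕ X where X is the current total.
Heap A: target g' = 2⊕0 = 2, but every legal move changes the Grundy value (mex property), so 0 moves.
Heap B: target g' = 2⊕0 = 2, but every legal move changes the Grundy value (mex property), so 0 moves.

0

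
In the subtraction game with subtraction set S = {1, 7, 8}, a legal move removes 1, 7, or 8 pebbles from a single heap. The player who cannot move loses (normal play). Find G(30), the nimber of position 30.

0

G(0) = 0
G(1) = mex{0} = 1
G(2) = mex{1} = 0
G(3) = mex{0} = 1
G(4) = mex{1} = 0
G(5) = mex{0} = 1
G(6) = mex{1} = 0
G(7) = mex{0,0} = 1
G(8) = mex{1,1,0} = 2
G(9) = mex{2,0,1} = 3
G(10) = mex{3,1,0} = 2
G(11) = mex{2,0,1} = 3
G(12) = mex{3,1,0} = 2
G(13) = mex{2,0,1} = 3
G(14) = mex{3,1,0} = 2
G(15) = mex{2,2,1} = 0
G(16) = mex{0,3,2} = 1
G(17) = mex{1,2,3} = 0
G(18) = mex{0,3,2} = 1
G(19) = mex{1,2,3} = 0
G(20) = mex{0,3,2} = 1
G(21) = mex{1,2,3} = 0
G(22) = mex{0,0,2} = 1
G(23) = mex{1,1,0} = 2
G(24) = mex{2,0,1} = 3
G(25) = mex{3,1,0} = 2
G(26) = mex{2,0,1} = 3
G(27) = mex{3,1,0} = 2
G(28) = mex{2,0,1} = 3
G(29) = mex{3,1,0} = 2
G(30) = mex{2,2,1} = 0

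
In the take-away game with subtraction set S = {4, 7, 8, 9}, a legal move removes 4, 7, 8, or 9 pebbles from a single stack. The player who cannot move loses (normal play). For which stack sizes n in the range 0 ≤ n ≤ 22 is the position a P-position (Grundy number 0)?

0, 1, 2, 3, 13, 14, 15, 16

n :  0  1  2  3  4  5  6  7  8  9 10 11 12 13 14 15 16 17 18 19 20 21 22
G :  0  0  0  0  1  1  1  1  2  2  2  2  3  0  0  0  0  1  1  1  1  2  2
P-positions are exactly the n with G(n) = 0.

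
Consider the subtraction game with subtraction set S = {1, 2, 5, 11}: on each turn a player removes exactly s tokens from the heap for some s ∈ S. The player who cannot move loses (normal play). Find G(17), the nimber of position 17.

n :  0  1  2  3  4  5  6  7  8  9 10 11 12 13 14 15 16 17
G :  0  1  2  0  1  2  0  1  2  0  1  2  0  1  2  0  1  2

2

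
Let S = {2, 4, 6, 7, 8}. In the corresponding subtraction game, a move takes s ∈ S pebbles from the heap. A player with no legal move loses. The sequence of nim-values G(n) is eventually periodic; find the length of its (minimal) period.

n :  0  1  2  3  4  5  6  7  8  9 10 11 12 13 14 15 16 17 18 19 20 21
G :  0  0  1  1  2  2  3  3  4  4  0  0  1  1  2  2  3  3  4  4  0  0
G(n+10) = G(n) holds for n = 0,…,7 (a full window of length max(S) = 8), so the sequence is purely periodic with period 10.

10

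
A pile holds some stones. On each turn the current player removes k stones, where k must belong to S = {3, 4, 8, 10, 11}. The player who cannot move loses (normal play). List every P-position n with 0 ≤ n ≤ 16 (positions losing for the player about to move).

G(0) = 0
G(1) = mex{} = 0
G(2) = mex{} = 0
G(3) = mex{0} = 1
G(4) = mex{0,0} = 1
G(5) = mex{0,0} = 1
G(6) = mex{1,0} = 2
G(7) = mex{1,1} = 0
G(8) = mex{1,1,0} = 2
G(9) = mex{2,1,0} = 3
G(10) = mex{0,2,0,0} = 1
G(11) = mex{2,0,1,0,0} = 3
G(12) = mex{3,2,1,0,0} = 4
G(13) = mex{1,3,1,1,0} = 2
G(14) = mex{3,1,2,1,1} = 0
G(15) = mex{4,3,0,1,1} = 2
G(16) = mex{2,4,2,2,1} = 0
P-positions are exactly the n with G(n) = 0.

0, 1, 2, 7, 14, 16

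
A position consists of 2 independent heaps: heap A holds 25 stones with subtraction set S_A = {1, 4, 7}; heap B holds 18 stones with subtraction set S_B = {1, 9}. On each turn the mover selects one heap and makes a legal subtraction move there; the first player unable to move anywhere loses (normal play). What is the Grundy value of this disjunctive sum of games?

Heap A, S = {1, 4, 7}:
G(0) = 0
G(1) = mex{0} = 1
G(2) = mex{1} = 0
G(3) = mex{0} = 1
G(4) = mex{1,0} = 2
G(5) = mex{2,1} = 0
G(6) = mex{0,0} = 1
G(7) = mex{1,1,0} = 2
G(8) = mex{2,2,1} = 0
G(9) = mex{0,0,0} = 1
G(10) = mex{1,1,1} = 0
G(11) = mex{0,2,2} = 1
G(12) = mex{1,0,0} = 2
G(13) = mex{2,1,1} = 0
G(14) = mex{0,0,2} = 1
G(15) = mex{1,1,0} = 2
G(16) = mex{2,2,1} = 0
G(17) = mex{0,0,0} = 1
G(18) = mex{1,1,1} = 0
G(19) = mex{0,2,2} = 1
G(20) = mex{1,0,0} = 2
G(21) = mex{2,1,1} = 0
G(22) = mex{0,0,2} = 1
G(23) = mex{1,1,0} = 2
G(24) = mex{2,2,1} = 0
G(25) = mex{0,0,0} = 1
G_A(25) = 1.
Heap B, S = {1, 9}:
G(0) = 0
G(1) = mex{0} = 1
G(2) = mex{1} = 0
G(3) = mex{0} = 1
G(4) = mex{1} = 0
G(5) = mex{0} = 1
G(6) = mex{1} = 0
G(7) = mex{0} = 1
G(8) = mex{1} = 0
G(9) = mex{0,0} = 1
G(10) = mex{1,1} = 0
G(11) = mex{0,0} = 1
G(12) = mex{1,1} = 0
G(13) = mex{0,0} = 1
G(14) = mex{1,1} = 0
G(15) = mex{0,0} = 1
G(16) = mex{1,1} = 0
G(17) = mex{0,0} = 1
G(18) = mex{1,1} = 0
G_B(18) = 0.
Combined Grundy value = 1 ⊕ 0 = 1.

1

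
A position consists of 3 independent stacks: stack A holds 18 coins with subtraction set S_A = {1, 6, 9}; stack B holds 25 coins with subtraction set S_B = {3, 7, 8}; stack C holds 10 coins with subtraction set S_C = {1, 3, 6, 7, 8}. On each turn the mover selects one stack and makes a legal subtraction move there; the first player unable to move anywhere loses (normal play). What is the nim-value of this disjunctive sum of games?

Stack A, S = {1, 6, 9}:
n :  0  1  2  3  4  5  6  7  8  9 10 11 12 13 14 15 16 17 18
G :  0  1  0  1  0  1  2  0  1  2  3  2  0  1  0  1  2  0  1
G_A(18) = 1.
Stack B, S = {3, 7, 8}:
G(0) = 0
G(1) = mex{} = 0
G(2) = mex{} = 0
G(3) = mex{0} = 1
G(4) = mex{0} = 1
G(5) = mex{0} = 1
G(6) = mex{1} = 0
G(7) = mex{1,0} = 2
G(8) = mex{1,0,0} = 2
G(9) = mex{0,0,0} = 1
G(10) = mex{2,1,0} = 3
G(11) = mex{2,1,1} = 0
G(12) = mex{1,1,1} = 0
G(13) = mex{3,0,1} = 2
G(14) = mex{0,2,0} = 1
G(15) = mex{0,2,2} = 1
G(16) = mex{2,1,2} = 0
G(17) = mex{1,3,1} = 0
G(18) = mex{1,0,3} = 2
G(19) = mex{0,0,0} = 1
G(20) = mex{0,2,0} = 1
G(21) = mex{2,1,2} = 0
G(22) = mex{1,1,1} = 0
G(23) = mex{1,0,1} = 2
G(24) = mex{0,0,0} = 1
G(25) = mex{0,2,0} = 1
G_B(25) = 1.
Stack C, S = {1, 3, 6, 7, 8}:
G(0) = 0
G(1) = mex{0} = 1
G(2) = mex{1} = 0
G(3) = mex{0,0} = 1
G(4) = mex{1,1} = 0
G(5) = mex{0,0} = 1
G(6) = mex{1,1,0} = 2
G(7) = mex{2,0,1,0} = 3
G(8) = mex{3,1,0,1,0} = 2
G(9) = mex{2,2,1,0,1} = 3
G(10) = mex{3,3,0,1,0} = 2
G_C(10) = 2.
Combined Grundy value = 1 ⊕ 1 ⊕ 2 = 2.

2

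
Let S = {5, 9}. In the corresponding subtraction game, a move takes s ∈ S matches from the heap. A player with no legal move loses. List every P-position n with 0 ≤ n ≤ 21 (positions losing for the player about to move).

G(0) = 0
G(1) = mex{} = 0
G(2) = mex{} = 0
G(3) = mex{} = 0
G(4) = mex{} = 0
G(5) = mex{0} = 1
G(6) = mex{0} = 1
G(7) = mex{0} = 1
G(8) = mex{0} = 1
G(9) = mex{0,0} = 1
G(10) = mex{1,0} = 2
G(11) = mex{1,0} = 2
G(12) = mex{1,0} = 2
G(13) = mex{1,0} = 2
G(14) = mex{1,1} = 0
G(15) = mex{2,1} = 0
G(16) = mex{2,1} = 0
G(17) = mex{2,1} = 0
G(18) = mex{2,1} = 0
G(19) = mex{0,2} = 1
G(20) = mex{0,2} = 1
G(21) = mex{0,2} = 1
P-positions are exactly the n with G(n) = 0.

0, 1, 2, 3, 4, 14, 15, 16, 17, 18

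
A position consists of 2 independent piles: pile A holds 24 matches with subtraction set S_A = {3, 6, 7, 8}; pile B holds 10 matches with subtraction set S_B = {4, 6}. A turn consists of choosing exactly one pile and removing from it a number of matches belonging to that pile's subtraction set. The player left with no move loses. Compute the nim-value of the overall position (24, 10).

Pile A, S = {3, 6, 7, 8}:
n :  0  1  2  3  4  5  6  7  8  9 10 11 12 13 14 15 16 17 18 19 20 21 22 23 24
G :  0  0  0  1  1  1  2  2  2  3  3  0  0  0  1  1  1  2  2  2  3  3  0  0  0
G_A(24) = 0.
Pile B, S = {4, 6}:
n :  0  1  2  3  4  5  6  7  8  9 10
G :  0  0  0  0  1  1  1  1  2  2  0
G_B(10) = 0.
Combined Grundy value = 0 ⊕ 0 = 0.

0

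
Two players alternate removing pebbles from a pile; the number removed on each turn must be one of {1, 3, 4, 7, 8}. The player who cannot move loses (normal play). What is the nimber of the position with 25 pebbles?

n :  0  1  2  3  4  5  6  7  8  9 10 11 12 13 14 15 16 17 18 19 20 21 22 23 24 25
G :  0  1  0  1  2  3  2  3  4  5  4  0  1  0  1  2  3  2  3  4  5  4  0  1  0  1

1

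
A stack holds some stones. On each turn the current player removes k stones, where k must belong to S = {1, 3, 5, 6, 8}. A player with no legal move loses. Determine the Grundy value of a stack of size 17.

G(0) = 0
G(1) = mex{0} = 1
G(2) = mex{1} = 0
G(3) = mex{0,0} = 1
G(4) = mex{1,1} = 0
G(5) = mex{0,0,0} = 1
G(6) = mex{1,1,1,0} = 2
G(7) = mex{2,0,0,1} = 3
G(8) = mex{3,1,1,0,0} = 2
G(9) = mex{2,2,0,1,1} = 3
G(10) = mex{3,3,1,0,0} = 2
G(11) = mex{2,2,2,1,1} = 0
G(12) = mex{0,3,3,2,0} = 1
G(13) = mex{1,2,2,3,1} = 0
G(14) = mex{0,0,3,2,2} = 1
G(15) = mex{1,1,2,3,3} = 0
G(16) = mex{0,0,0,2,2} = 1
G(17) = mex{1,1,1,0,3} = 2

2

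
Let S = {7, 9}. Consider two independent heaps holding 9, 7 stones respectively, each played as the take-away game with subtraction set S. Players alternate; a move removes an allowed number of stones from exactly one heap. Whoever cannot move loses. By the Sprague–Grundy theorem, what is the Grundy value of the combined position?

0

All heaps use S = {7, 9}:
n : 0 1 2 3 4 5 6 7 8 9
G : 0 0 0 0 0 0 0 1 1 1
Heap A: G(9) = 1.
Heap B: G(7) = 1.
Combined Grundy value = 1 ⊕ 1 = 0.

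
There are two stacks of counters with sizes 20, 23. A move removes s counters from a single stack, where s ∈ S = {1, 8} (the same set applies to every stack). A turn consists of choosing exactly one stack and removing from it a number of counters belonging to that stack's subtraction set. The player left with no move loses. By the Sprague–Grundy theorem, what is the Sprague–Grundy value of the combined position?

1

All stacks use S = {1, 8}:
n :  0  1  2  3  4  5  6  7  8  9 10 11 12 13 14 15 16 17 18 19 20 21 22 23
G :  0  1  0  1  0  1  0  1  2  0  1  0  1  0  1  0  1  2  0  1  0  1  0  1
Stack A: G(20) = 0.
Stack B: G(23) = 1.
Combined Grundy value = 0 ⊕ 1 = 1.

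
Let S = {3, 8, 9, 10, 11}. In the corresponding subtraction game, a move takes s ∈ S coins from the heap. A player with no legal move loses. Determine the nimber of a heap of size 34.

3

G(0) = 0
G(1) = mex{} = 0
G(2) = mex{} = 0
G(3) = mex{0} = 1
G(4) = mex{0} = 1
G(5) = mex{0} = 1
G(6) = mex{1} = 0
G(7) = mex{1} = 0
G(8) = mex{1,0} = 2
G(9) = mex{0,0,0} = 1
G(10) = mex{0,0,0,0} = 1
G(11) = mex{2,1,0,0,0} = 3
G(12) = mex{1,1,1,0,0} = 2
G(13) = mex{1,1,1,1,0} = 2
G(14) = mex{3,0,1,1,1} = 2
G(15) = mex{2,0,0,1,1} = 3
G(16) = mex{2,2,0,0,1} = 3
G(17) = mex{2,1,2,0,0} = 3
G(18) = mex{3,1,1,2,0} = 4
G(19) = mex{3,3,1,1,2} = 0
G(20) = mex{3,2,3,1,1} = 0
G(21) = mex{4,2,2,3,1} = 0
G(22) = mex{0,2,2,2,3} = 1
G(23) = mex{0,3,2,2,2} = 1
G(24) = mex{0,3,3,2,2} = 1
G(25) = mex{1,3,3,3,2} = 0
G(26) = mex{1,4,3,3,3} = 0
G(27) = mex{1,0,4,3,3} = 2
G(28) = mex{0,0,0,4,3} = 1
G(29) = mex{0,0,0,0,4} = 1
G(30) = mex{2,1,0,0,0} = 3
G(31) = mex{1,1,1,0,0} = 2
G(32) = mex{1,1,1,1,0} = 2
G(33) = mex{3,0,1,1,1} = 2
G(34) = mex{2,0,0,1,1} = 3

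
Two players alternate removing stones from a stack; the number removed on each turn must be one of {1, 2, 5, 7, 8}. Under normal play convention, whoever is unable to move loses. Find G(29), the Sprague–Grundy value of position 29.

n :  0  1  2  3  4  5  6  7  8  9 10 11 12 13 14 15 16 17 18 19 20 21 22 23 24 25 26 27 28 29
G :  0  1  2  0  1  2  0  1  2  0  1  2  0  1  2  0  1  2  0  1  2  0  1  2  0  1  2  0  1  2

2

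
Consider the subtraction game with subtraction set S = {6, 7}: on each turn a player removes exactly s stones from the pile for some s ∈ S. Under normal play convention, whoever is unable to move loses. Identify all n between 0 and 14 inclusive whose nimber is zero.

0, 1, 2, 3, 4, 5, 13, 14

n :  0  1  2  3  4  5  6  7  8  9 10 11 12 13 14
G :  0  0  0  0  0  0  1  1  1  1  1  1  2  0  0
P-positions are exactly the n with G(n) = 0.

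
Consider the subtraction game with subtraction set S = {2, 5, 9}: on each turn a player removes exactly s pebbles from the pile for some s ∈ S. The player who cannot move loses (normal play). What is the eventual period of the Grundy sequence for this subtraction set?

n :  0  1  2  3  4  5  6  7  8  9 10 11 12 13 14 15 16 17
G :  0  0  1  1  0  2  1  0  0  1  1  0  2  1  0  0  1  1
G(n+7) = G(n) holds for n = 0,…,8 (a full window of length max(S) = 9), so the sequence is purely periodic with period 7.

7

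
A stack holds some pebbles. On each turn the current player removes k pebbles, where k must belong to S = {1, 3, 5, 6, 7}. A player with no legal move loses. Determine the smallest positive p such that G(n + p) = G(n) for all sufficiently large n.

12

n :  0  1  2  3  4  5  6  7  8  9 10 11 12 13 14 15 16 17 18 19 20 21 22 23 24 25
G :  0  1  0  1  0  1  2  3  2  3  2  3  0  1  0  1  0  1  2  3  2  3  2  3  0  1
G(n+12) = G(n) holds for n = 0,…,6 (a full window of length max(S) = 7), so the sequence is purely periodic with period 12.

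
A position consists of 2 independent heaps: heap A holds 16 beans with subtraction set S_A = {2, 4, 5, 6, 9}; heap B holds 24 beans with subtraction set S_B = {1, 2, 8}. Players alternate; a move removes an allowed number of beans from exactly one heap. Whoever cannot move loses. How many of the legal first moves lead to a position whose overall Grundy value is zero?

Heap A, S = {2, 4, 5, 6, 9}:
G(0) = 0
G(1) = mex{} = 0
G(2) = mex{0} = 1
G(3) = mex{0} = 1
G(4) = mex{1,0} = 2
G(5) = mex{1,0,0} = 2
G(6) = mex{2,1,0,0} = 3
G(7) = mex{2,1,1,0} = 3
G(8) = mex{3,2,1,1} = 0
G(9) = mex{3,2,2,1,0} = 4
G(10) = mex{0,3,2,2,0} = 1
G(11) = mex{4,3,3,2,1} = 0
G(12) = mex{1,0,3,3,1} = 2
G(13) = mex{0,4,0,3,2} = 1
G(14) = mex{2,1,4,0,2} = 3
G(15) = mex{1,0,1,4,3} = 2
G(16) = mex{3,2,0,1,3} = 4
G_A(16) = 4.
Heap B, S = {1, 2, 8}:
n :  0  1  2  3  4  5  6  7  8  9 10 11 12 13 14 15 16 17 18 19 20 21 22 23 24
G :  0  1  2  0  1  2  0  1  2  0  1  2  0  1  2  0  1  2  0  1  2  0  1  2  0
G_B(24) = 0.
Combined Grundy value = 4 ⊕ 0 = 4.
A winning move leaves total XOR = 0, i.e. changes one component's Grundy value g to g ⊕ X where X is the current total.
Heap A: need g' = 4⊕4 = 0. Options: 16−2→G=3, 16−4→G=2, 16−5→G=0, 16−6→G=1, 16−9→G=3. Hits: 1.
Heap B: need g' = 0⊕4 = 4. Options: 24−1→G=2, 24−2→G=1, 24−8→G=1. Hits: 0.

1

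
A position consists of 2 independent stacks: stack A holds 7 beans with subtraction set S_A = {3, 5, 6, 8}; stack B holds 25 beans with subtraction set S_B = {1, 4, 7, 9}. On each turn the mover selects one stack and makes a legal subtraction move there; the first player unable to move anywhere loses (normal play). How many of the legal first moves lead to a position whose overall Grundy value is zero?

1

Stack A, S = {3, 5, 6, 8}:
G(0) = 0
G(1) = mex{} = 0
G(2) = mex{} = 0
G(3) = mex{0} = 1
G(4) = mex{0} = 1
G(5) = mex{0,0} = 1
G(6) = mex{1,0,0} = 2
G(7) = mex{1,0,0} = 2
G_A(7) = 2.
Stack B, S = {1, 4, 7, 9}:
G(0) = 0
G(1) = mex{0} = 1
G(2) = mex{1} = 0
G(3) = mex{0} = 1
G(4) = mex{1,0} = 2
G(5) = mex{2,1} = 0
G(6) = mex{0,0} = 1
G(7) = mex{1,1,0} = 2
G(8) = mex{2,2,1} = 0
G(9) = mex{0,0,0,0} = 1
G(10) = mex{1,1,1,1} = 0
G(11) = mex{0,2,2,0} = 1
G(12) = mex{1,0,0,1} = 2
G(13) = mex{2,1,1,2} = 0
G(14) = mex{0,0,2,0} = 1
G(15) = mex{1,1,0,1} = 2
G(16) = mex{2,2,1,2} = 0
G(17) = mex{0,0,0,0} = 1
G(18) = mex{1,1,1,1} = 0
G(19) = mex{0,2,2,0} = 1
G(20) = mex{1,0,0,1} = 2
G(21) = mex{2,1,1,2} = 0
G(22) = mex{0,0,2,0} = 1
G(23) = mex{1,1,0,1} = 2
G(24) = mex{2,2,1,2} = 0
G(25) = mex{0,0,0,0} = 1
G_B(25) = 1.
Combined Grundy value = 2 ⊕ 1 = 3.
A winning move leaves total XOR = 0, i.e. changes one component's Grundy value g to g ⊕ X where X is the current total.
Stack A: need g' = 2⊕3 = 1. Options: 7−3→G=1, 7−5→G=0, 7−6→G=0. Hits: 1.
Stack B: need g' = 1⊕3 = 2. Options: 25−1→G=0, 25−4→G=0, 25−7→G=0, 25−9→G=0. Hits: 0.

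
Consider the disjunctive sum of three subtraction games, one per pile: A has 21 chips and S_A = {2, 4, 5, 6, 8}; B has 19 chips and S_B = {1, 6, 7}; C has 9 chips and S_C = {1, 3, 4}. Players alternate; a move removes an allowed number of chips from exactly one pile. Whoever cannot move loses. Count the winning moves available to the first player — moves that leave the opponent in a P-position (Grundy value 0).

Pile A, S = {2, 4, 5, 6, 8}:
n :  0  1  2  3  4  5  6  7  8  9 10 11 12 13 14 15 16 17 18 19 20 21
G :  0  0  1  1  2  2  3  3  4  4  0  0  1  1  2  2  3  3  4  4  0  0
G_A(21) = 0.
Pile B, S = {1, 6, 7}:
G(0) = 0
G(1) = mex{0} = 1
G(2) = mex{1} = 0
G(3) = mex{0} = 1
G(4) = mex{1} = 0
G(5) = mex{0} = 1
G(6) = mex{1,0} = 2
G(7) = mex{2,1,0} = 3
G(8) = mex{3,0,1} = 2
G(9) = mex{2,1,0} = 3
G(10) = mex{3,0,1} = 2
G(11) = mex{2,1,0} = 3
G(12) = mex{3,2,1} = 0
G(13) = mex{0,3,2} = 1
G(14) = mex{1,2,3} = 0
G(15) = mex{0,3,2} = 1
G(16) = mex{1,2,3} = 0
G(17) = mex{0,3,2} = 1
G(18) = mex{1,0,3} = 2
G(19) = mex{2,1,0} = 3
G_B(19) = 3.
Pile C, S = {1, 3, 4}:
G(0) = 0
G(1) = mex{0} = 1
G(2) = mex{1} = 0
G(3) = mex{0,0} = 1
G(4) = mex{1,1,0} = 2
G(5) = mex{2,0,1} = 3
G(6) = mex{3,1,0} = 2
G(7) = mex{2,2,1} = 0
G(8) = mex{0,3,2} = 1
G(9) = mex{1,2,3} = 0
G_C(9) = 0.
Combined Grundy value = 0 ⊕ 3 ⊕ 0 = 3.
A winning move leaves total XOR = 0, i.e. changes one component's Grundy value g to g ⊕ X where X is the current total.
Pile A: need g' = 0⊕3 = 3. Options: 21−2→G=4, 21−4→G=3, 21−5→G=3, 21−6→G=2, 21−8→G=1. Hits: 2.
Pile B: need g' = 3⊕3 = 0. Options: 19−1→G=2, 19−6→G=1, 19−7→G=0. Hits: 1.
Pile C: need g' = 0⊕3 = 3. Options: 9−1→G=1, 9−3→G=2, 9−4→G=3. Hits: 1.

4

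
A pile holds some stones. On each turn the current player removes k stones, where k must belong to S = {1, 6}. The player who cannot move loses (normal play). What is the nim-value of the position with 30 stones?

0

n :  0  1  2  3  4  5  6  7  8  9 10 11 12 13 14 15 16 17 18 19 20 21 22 23 24 25 26 27 28 29 30
G :  0  1  0  1  0  1  2  0  1  0  1  0  1  2  0  1  0  1  0  1  2  0  1  0  1  0  1  2  0  1  0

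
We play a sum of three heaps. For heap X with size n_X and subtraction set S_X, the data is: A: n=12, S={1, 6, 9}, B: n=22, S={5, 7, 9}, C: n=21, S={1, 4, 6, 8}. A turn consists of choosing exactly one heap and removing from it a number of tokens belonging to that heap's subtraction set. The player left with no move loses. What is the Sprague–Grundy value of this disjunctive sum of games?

3

Heap A, S = {1, 6, 9}:
G(0) = 0
G(1) = mex{0} = 1
G(2) = mex{1} = 0
G(3) = mex{0} = 1
G(4) = mex{1} = 0
G(5) = mex{0} = 1
G(6) = mex{1,0} = 2
G(7) = mex{2,1} = 0
G(8) = mex{0,0} = 1
G(9) = mex{1,1,0} = 2
G(10) = mex{2,0,1} = 3
G(11) = mex{3,1,0} = 2
G(12) = mex{2,2,1} = 0
G_A(12) = 0.
Heap B, S = {5, 7, 9}:
n :  0  1  2  3  4  5  6  7  8  9 10 11 12 13 14 15 16 17 18 19 20 21 22
G :  0  0  0  0  0  1  1  1  1  1  2  2  2  2  0  0  0  0  0  1  1  1  1
G_B(22) = 1.
Heap C, S = {1, 4, 6, 8}:
n :  0  1  2  3  4  5  6  7  8  9 10 11 12 13 14 15 16 17 18 19 20 21
G :  0  1  0  1  2  0  1  0  1  2  3  2  0  1  0  1  2  0  1  0  1  2
G_C(21) = 2.
Combined Grundy value = 0 ⊕ 1 ⊕ 2 = 3.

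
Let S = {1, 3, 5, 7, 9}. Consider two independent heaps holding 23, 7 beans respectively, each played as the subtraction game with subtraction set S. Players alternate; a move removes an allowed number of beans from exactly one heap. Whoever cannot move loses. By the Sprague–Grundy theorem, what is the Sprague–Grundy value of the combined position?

All heaps use S = {1, 3, 5, 7, 9}:
G(0) = 0
G(1) = mex{0} = 1
G(2) = mex{1} = 0
G(3) = mex{0,0} = 1
G(4) = mex{1,1} = 0
G(5) = mex{0,0,0} = 1
G(6) = mex{1,1,1} = 0
G(7) = mex{0,0,0,0} = 1
G(8) = mex{1,1,1,1} = 0
G(9) = mex{0,0,0,0,0} = 1
G(10) = mex{1,1,1,1,1} = 0
G(11) = mex{0,0,0,0,0} = 1
G(12) = mex{1,1,1,1,1} = 0
G(13) = mex{0,0,0,0,0} = 1
G(14) = mex{1,1,1,1,1} = 0
G(15) = mex{0,0,0,0,0} = 1
G(16) = mex{1,1,1,1,1} = 0
G(17) = mex{0,0,0,0,0} = 1
G(18) = mex{1,1,1,1,1} = 0
G(19) = mex{0,0,0,0,0} = 1
G(20) = mex{1,1,1,1,1} = 0
G(21) = mex{0,0,0,0,0} = 1
G(22) = mex{1,1,1,1,1} = 0
G(23) = mex{0,0,0,0,0} = 1
Heap A: G(23) = 1.
Heap B: G(7) = 1.
Combined Grundy value = 1 ⊕ 1 = 0.

0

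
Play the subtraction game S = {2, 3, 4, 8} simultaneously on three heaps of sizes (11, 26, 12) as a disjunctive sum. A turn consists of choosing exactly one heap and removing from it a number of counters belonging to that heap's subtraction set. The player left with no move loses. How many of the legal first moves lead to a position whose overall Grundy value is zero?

5

All heaps use S = {2, 3, 4, 8}:
n :  0  1  2  3  4  5  6  7  8  9 10 11 12 13 14 15 16 17 18 19 20 21 22 23 24 25 26
G :  0  0  1  1  2  2  0  0  1  1  2  2  0  0  1  1  2  2  0  0  1  1  2  2  0  0  1
Heap A: G(11) = 2.
Heap B: G(26) = 1.
Heap C: G(12) = 0.
Combined Grundy value = 2 ⊕ 1 ⊕ 0 = 3.
A winning move leaves total XOR = 0, i.e. changes one component's Grundy value g to g ⊕ X where X is the current total.
Heap A: need g' = 2⊕3 = 1. Options: 11−2→G=1, 11−3→G=1, 11−4→G=0, 11−8→G=1. Hits: 3.
Heap B: need g' = 1⊕3 = 2. Options: 26−2→G=0, 26−3→G=2, 26−4→G=2, 26−8→G=0. Hits: 2.
Heap C: need g' = 0⊕3 = 3. Options: 12−2→G=2, 12−3→G=1, 12−4→G=1, 12−8→G=2. Hits: 0.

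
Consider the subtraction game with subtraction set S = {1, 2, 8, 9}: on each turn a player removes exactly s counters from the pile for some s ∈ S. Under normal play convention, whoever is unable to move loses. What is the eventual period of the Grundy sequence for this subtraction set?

n :  0  1  2  3  4  5  6  7  8  9 10 11 12 13 14 15 16 17 18 19 20 21
G :  0  1  2  0  1  2  0  1  2  3  0  1  2  0  1  2  0  1  2  3  0  1
G(n+10) = G(n) holds for n = 0,…,8 (a full window of length max(S) = 9), so the sequence is purely periodic with period 10.

10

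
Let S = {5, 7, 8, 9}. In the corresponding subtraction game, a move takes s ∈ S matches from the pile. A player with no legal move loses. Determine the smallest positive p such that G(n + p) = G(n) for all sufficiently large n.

14

G(0) = 0
G(1) = mex{} = 0
G(2) = mex{} = 0
G(3) = mex{} = 0
G(4) = mex{} = 0
G(5) = mex{0} = 1
G(6) = mex{0} = 1
G(7) = mex{0,0} = 1
G(8) = mex{0,0,0} = 1
G(9) = mex{0,0,0,0} = 1
G(10) = mex{1,0,0,0} = 2
G(11) = mex{1,0,0,0} = 2
G(12) = mex{1,1,0,0} = 2
G(13) = mex{1,1,1,0} = 2
G(14) = mex{1,1,1,1} = 0
G(15) = mex{2,1,1,1} = 0
G(16) = mex{2,1,1,1} = 0
G(17) = mex{2,2,1,1} = 0
G(18) = mex{2,2,2,1} = 0
G(19) = mex{0,2,2,2} = 1
G(20) = mex{0,2,2,2} = 1
G(21) = mex{0,0,2,2} = 1
G(22) = mex{0,0,0,2} = 1
G(23) = mex{0,0,0,0} = 1
G(24) = mex{1,0,0,0} = 2
G(25) = mex{1,0,0,0} = 2
G(26) = mex{1,1,0,0} = 2
G(27) = mex{1,1,1,0} = 2
G(28) = mex{1,1,1,1} = 0
G(29) = mex{2,1,1,1} = 0
G(n+14) = G(n) holds for n = 0,…,8 (a full window of length max(S) = 9), so the sequence is purely periodic with period 14.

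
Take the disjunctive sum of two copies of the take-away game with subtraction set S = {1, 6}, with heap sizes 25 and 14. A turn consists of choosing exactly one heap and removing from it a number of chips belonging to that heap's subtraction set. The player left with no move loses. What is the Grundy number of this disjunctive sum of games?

0

All heaps use S = {1, 6}:
n :  0  1  2  3  4  5  6  7  8  9 10 11 12 13 14 15 16 17 18 19 20 21 22 23 24 25
G :  0  1  0  1  0  1  2  0  1  0  1  0  1  2  0  1  0  1  0  1  2  0  1  0  1  0
Heap A: G(25) = 0.
Heap B: G(14) = 0.
Combined Grundy value = 0 ⊕ 0 = 0.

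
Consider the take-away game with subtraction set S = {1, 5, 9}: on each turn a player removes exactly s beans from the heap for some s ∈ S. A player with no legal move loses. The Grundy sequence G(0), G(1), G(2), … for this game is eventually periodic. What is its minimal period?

2

G(0) = 0
G(1) = mex{0} = 1
G(2) = mex{1} = 0
G(3) = mex{0} = 1
G(4) = mex{1} = 0
G(5) = mex{0,0} = 1
G(6) = mex{1,1} = 0
G(7) = mex{0,0} = 1
G(8) = mex{1,1} = 0
G(9) = mex{0,0,0} = 1
G(10) = mex{1,1,1} = 0
G(11) = mex{0,0,0} = 1
G(12) = mex{1,1,1} = 0
G(13) = mex{0,0,0} = 1
G(14) = mex{1,1,1} = 0
G(n+2) = G(n) holds for n = 0,…,8 (a full window of length max(S) = 9), so the sequence is purely periodic with period 2.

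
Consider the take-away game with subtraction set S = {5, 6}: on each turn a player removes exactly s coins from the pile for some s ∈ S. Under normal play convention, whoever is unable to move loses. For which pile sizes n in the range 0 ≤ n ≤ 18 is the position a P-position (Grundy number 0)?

0, 1, 2, 3, 4, 11, 12, 13, 14, 15

G(0) = 0
G(1) = mex{} = 0
G(2) = mex{} = 0
G(3) = mex{} = 0
G(4) = mex{} = 0
G(5) = mex{0} = 1
G(6) = mex{0,0} = 1
G(7) = mex{0,0} = 1
G(8) = mex{0,0} = 1
G(9) = mex{0,0} = 1
G(10) = mex{1,0} = 2
G(11) = mex{1,1} = 0
G(12) = mex{1,1} = 0
G(13) = mex{1,1} = 0
G(14) = mex{1,1} = 0
G(15) = mex{2,1} = 0
G(16) = mex{0,2} = 1
G(17) = mex{0,0} = 1
G(18) = mex{0,0} = 1
P-positions are exactly the n with G(n) = 0.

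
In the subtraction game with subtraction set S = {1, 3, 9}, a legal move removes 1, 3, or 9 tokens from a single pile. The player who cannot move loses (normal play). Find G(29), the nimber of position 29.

1

n :  0  1  2  3  4  5  6  7  8  9 10 11 12 13 14 15 16 17 18 19 20 21 22 23 24 25 26 27 28 29
G :  0  1  0  1  0  1  0  1  0  1  0  1  0  1  0  1  0  1  0  1  0  1  0  1  0  1  0  1  0  1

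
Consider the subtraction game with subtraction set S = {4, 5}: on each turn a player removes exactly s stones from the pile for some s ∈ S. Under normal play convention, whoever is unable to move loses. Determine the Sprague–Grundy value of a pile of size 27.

0

n :  0  1  2  3  4  5  6  7  8  9 10 11 12 13 14 15 16 17 18 19 20 21 22 23 24 25 26 27
G :  0  0  0  0  1  1  1  1  2  0  0  0  0  1  1  1  1  2  0  0  0  0  1  1  1  1  2  0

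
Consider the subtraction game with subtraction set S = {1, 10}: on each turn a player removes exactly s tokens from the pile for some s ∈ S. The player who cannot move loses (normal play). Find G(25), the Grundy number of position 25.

1

n :  0  1  2  3  4  5  6  7  8  9 10 11 12 13 14 15 16 17 18 19 20 21 22 23 24 25
G :  0  1  0  1  0  1  0  1  0  1  2  0  1  0  1  0  1  0  1  0  1  2  0  1  0  1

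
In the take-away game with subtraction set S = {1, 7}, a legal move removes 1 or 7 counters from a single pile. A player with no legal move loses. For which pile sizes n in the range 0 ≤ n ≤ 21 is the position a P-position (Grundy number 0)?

0, 2, 4, 6, 8, 10, 12, 14, 16, 18, 20

G(0) = 0
G(1) = mex{0} = 1
G(2) = mex{1} = 0
G(3) = mex{0} = 1
G(4) = mex{1} = 0
G(5) = mex{0} = 1
G(6) = mex{1} = 0
G(7) = mex{0,0} = 1
G(8) = mex{1,1} = 0
G(9) = mex{0,0} = 1
G(10) = mex{1,1} = 0
G(11) = mex{0,0} = 1
G(12) = mex{1,1} = 0
G(13) = mex{0,0} = 1
G(14) = mex{1,1} = 0
G(15) = mex{0,0} = 1
G(16) = mex{1,1} = 0
G(17) = mex{0,0} = 1
G(18) = mex{1,1} = 0
G(19) = mex{0,0} = 1
G(20) = mex{1,1} = 0
G(21) = mex{0,0} = 1
P-positions are exactly the n with G(n) = 0.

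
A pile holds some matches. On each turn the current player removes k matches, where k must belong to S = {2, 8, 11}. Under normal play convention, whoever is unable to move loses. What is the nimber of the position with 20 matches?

G(0) = 0
G(1) = mex{} = 0
G(2) = mex{0} = 1
G(3) = mex{0} = 1
G(4) = mex{1} = 0
G(5) = mex{1} = 0
G(6) = mex{0} = 1
G(7) = mex{0} = 1
G(8) = mex{1,0} = 2
G(9) = mex{1,0} = 2
G(10) = mex{2,1} = 0
G(11) = mex{2,1,0} = 3
G(12) = mex{0,0,0} = 1
G(13) = mex{3,0,1} = 2
G(14) = mex{1,1,1} = 0
G(15) = mex{2,1,0} = 3
G(16) = mex{0,2,0} = 1
G(17) = mex{3,2,1} = 0
G(18) = mex{1,0,1} = 2
G(19) = mex{0,3,2} = 1
G(20) = mex{2,1,2} = 0

0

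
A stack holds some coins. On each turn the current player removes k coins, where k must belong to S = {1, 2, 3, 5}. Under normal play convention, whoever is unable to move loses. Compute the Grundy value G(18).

n :  0  1  2  3  4  5  6  7  8  9 10 11 12 13 14 15 16 17 18
G :  0  1  2  3  0  1  2  3  0  1  2  3  0  1  2  3  0  1  2

2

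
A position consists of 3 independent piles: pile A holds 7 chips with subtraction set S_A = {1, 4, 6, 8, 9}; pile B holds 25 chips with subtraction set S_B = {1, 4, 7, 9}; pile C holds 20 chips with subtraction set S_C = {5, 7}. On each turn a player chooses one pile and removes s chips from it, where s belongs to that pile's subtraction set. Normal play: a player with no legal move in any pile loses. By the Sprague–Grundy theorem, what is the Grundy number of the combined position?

0

Pile A, S = {1, 4, 6, 8, 9}:
G(0) = 0
G(1) = mex{0} = 1
G(2) = mex{1} = 0
G(3) = mex{0} = 1
G(4) = mex{1,0} = 2
G(5) = mex{2,1} = 0
G(6) = mex{0,0,0} = 1
G(7) = mex{1,1,1} = 0
G_A(7) = 0.
Pile B, S = {1, 4, 7, 9}:
n :  0  1  2  3  4  5  6  7  8  9 10 11 12 13 14 15 16 17 18 19 20 21 22 23 24 25
G :  0  1  0  1  2  0  1  2  0  1  0  1  2  0  1  2  0  1  0  1  2  0  1  2  0  1
G_B(25) = 1.
Pile C, S = {5, 7}:
G(0) = 0
G(1) = mex{} = 0
G(2) = mex{} = 0
G(3) = mex{} = 0
G(4) = mex{} = 0
G(5) = mex{0} = 1
G(6) = mex{0} = 1
G(7) = mex{0,0} = 1
G(8) = mex{0,0} = 1
G(9) = mex{0,0} = 1
G(10) = mex{1,0} = 2
G(11) = mex{1,0} = 2
G(12) = mex{1,1} = 0
G(13) = mex{1,1} = 0
G(14) = mex{1,1} = 0
G(15) = mex{2,1} = 0
G(16) = mex{2,1} = 0
G(17) = mex{0,2} = 1
G(18) = mex{0,2} = 1
G(19) = mex{0,0} = 1
G(20) = mex{0,0} = 1
G_C(20) = 1.
Combined Grundy value = 0 ⊕ 1 ⊕ 1 = 0.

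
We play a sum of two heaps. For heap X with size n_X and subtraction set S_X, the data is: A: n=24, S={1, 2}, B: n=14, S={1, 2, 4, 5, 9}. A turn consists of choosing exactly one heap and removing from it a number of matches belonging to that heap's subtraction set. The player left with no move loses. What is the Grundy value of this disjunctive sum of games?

Heap A, S = {1, 2}:
n :  0  1  2  3  4  5  6  7  8  9 10 11 12 13 14 15 16 17 18 19 20 21 22 23 24
G :  0  1  2  0  1  2  0  1  2  0  1  2  0  1  2  0  1  2  0  1  2  0  1  2  0
G_A(24) = 0.
Heap B, S = {1, 2, 4, 5, 9}:
G(0) = 0
G(1) = mex{0} = 1
G(2) = mex{1,0} = 2
G(3) = mex{2,1} = 0
G(4) = mex{0,2,0} = 1
G(5) = mex{1,0,1,0} = 2
G(6) = mex{2,1,2,1} = 0
G(7) = mex{0,2,0,2} = 1
G(8) = mex{1,0,1,0} = 2
G(9) = mex{2,1,2,1,0} = 3
G(10) = mex{3,2,0,2,1} = 4
G(11) = mex{4,3,1,0,2} = 5
G(12) = mex{5,4,2,1,0} = 3
G(13) = mex{3,5,3,2,1} = 0
G(14) = mex{0,3,4,3,2} = 1
G_B(14) = 1.
Combined Grundy value = 0 ⊕ 1 = 1.

1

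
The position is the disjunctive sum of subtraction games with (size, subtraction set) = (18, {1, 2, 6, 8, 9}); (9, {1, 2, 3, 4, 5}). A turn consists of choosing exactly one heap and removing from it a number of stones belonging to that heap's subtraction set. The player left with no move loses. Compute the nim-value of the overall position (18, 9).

2

Heap A, S = {1, 2, 6, 8, 9}:
n :  0  1  2  3  4  5  6  7  8  9 10 11 12 13 14 15 16 17 18
G :  0  1  2  0  1  2  3  0  1  2  0  1  2  3  0  1  2  0  1
G_A(18) = 1.
Heap B, S = {1, 2, 3, 4, 5}:
G(0) = 0
G(1) = mex{0} = 1
G(2) = mex{1,0} = 2
G(3) = mex{2,1,0} = 3
G(4) = mex{3,2,1,0} = 4
G(5) = mex{4,3,2,1,0} = 5
G(6) = mex{5,4,3,2,1} = 0
G(7) = mex{0,5,4,3,2} = 1
G(8) = mex{1,0,5,4,3} = 2
G(9) = mex{2,1,0,5,4} = 3
G_B(9) = 3.
Combined Grundy value = 1 ⊕ 3 = 2.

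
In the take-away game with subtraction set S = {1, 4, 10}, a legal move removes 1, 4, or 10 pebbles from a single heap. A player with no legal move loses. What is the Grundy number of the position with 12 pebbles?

n :  0  1  2  3  4  5  6  7  8  9 10 11 12
G :  0  1  0  1  2  0  1  0  1  2  3  2  3

3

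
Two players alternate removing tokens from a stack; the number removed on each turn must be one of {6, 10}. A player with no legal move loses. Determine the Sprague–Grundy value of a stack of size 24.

n :  0  1  2  3  4  5  6  7  8  9 10 11 12 13 14 15 16 17 18 19 20 21 22 23 24
G :  0  0  0  0  0  0  1  1  1  1  1  1  2  2  2  2  0  0  0  0  0  0  1  1  1

1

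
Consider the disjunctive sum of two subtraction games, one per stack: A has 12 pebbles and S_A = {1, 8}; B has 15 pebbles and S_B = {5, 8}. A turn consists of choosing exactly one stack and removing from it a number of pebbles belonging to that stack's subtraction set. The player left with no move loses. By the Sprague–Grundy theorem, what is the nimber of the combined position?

Stack A, S = {1, 8}:
G(0) = 0
G(1) = mex{0} = 1
G(2) = mex{1} = 0
G(3) = mex{0} = 1
G(4) = mex{1} = 0
G(5) = mex{0} = 1
G(6) = mex{1} = 0
G(7) = mex{0} = 1
G(8) = mex{1,0} = 2
G(9) = mex{2,1} = 0
G(10) = mex{0,0} = 1
G(11) = mex{1,1} = 0
G(12) = mex{0,0} = 1
G_A(12) = 1.
Stack B, S = {5, 8}:
n :  0  1  2  3  4  5  6  7  8  9 10 11 12 13 14 15
G :  0  0  0  0  0  1  1  1  1  1  2  2  2  0  0  0
G_B(15) = 0.
Combined Grundy value = 1 ⊕ 0 = 1.

1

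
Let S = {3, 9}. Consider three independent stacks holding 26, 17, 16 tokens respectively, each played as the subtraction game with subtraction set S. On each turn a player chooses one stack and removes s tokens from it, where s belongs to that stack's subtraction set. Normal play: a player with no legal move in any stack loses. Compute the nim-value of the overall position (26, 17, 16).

0

All stacks use S = {3, 9}:
n :  0  1  2  3  4  5  6  7  8  9 10 11 12 13 14 15 16 17 18 19 20 21 22 23 24 25 26
G :  0  0  0  1  1  1  0  0  0  1  1  1  0  0  0  1  1  1  0  0  0  1  1  1  0  0  0
Stack A: G(26) = 0.
Stack B: G(17) = 1.
Stack C: G(16) = 1.
Combined Grundy value = 0 ⊕ 1 ⊕ 1 = 0.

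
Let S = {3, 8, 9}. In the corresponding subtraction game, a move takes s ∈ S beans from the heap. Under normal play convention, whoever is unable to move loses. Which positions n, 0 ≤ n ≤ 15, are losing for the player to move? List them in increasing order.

n :  0  1  2  3  4  5  6  7  8  9 10 11 12 13 14 15
G :  0  0  0  1  1  1  0  0  2  1  1  3  0  0  2  1
P-positions are exactly the n with G(n) = 0.

0, 1, 2, 6, 7, 12, 13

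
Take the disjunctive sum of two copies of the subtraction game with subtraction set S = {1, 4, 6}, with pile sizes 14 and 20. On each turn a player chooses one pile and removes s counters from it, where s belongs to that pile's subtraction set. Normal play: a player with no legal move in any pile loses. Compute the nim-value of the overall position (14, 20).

All piles use S = {1, 4, 6}:
n :  0  1  2  3  4  5  6  7  8  9 10 11 12 13 14 15 16 17 18 19 20
G :  0  1  0  1  2  0  1  0  1  2  0  1  0  1  2  0  1  0  1  2  0
Pile A: G(14) = 2.
Pile B: G(20) = 0.
Combined Grundy value = 2 ⊕ 0 = 2.

2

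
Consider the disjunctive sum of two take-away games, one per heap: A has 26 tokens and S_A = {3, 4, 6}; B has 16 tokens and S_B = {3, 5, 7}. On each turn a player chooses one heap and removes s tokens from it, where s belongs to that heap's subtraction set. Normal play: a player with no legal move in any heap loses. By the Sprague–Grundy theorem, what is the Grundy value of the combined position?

Heap A, S = {3, 4, 6}:
G(0) = 0
G(1) = mex{} = 0
G(2) = mex{} = 0
G(3) = mex{0} = 1
G(4) = mex{0,0} = 1
G(5) = mex{0,0} = 1
G(6) = mex{1,0,0} = 2
G(7) = mex{1,1,0} = 2
G(8) = mex{1,1,0} = 2
G(9) = mex{2,1,1} = 0
G(10) = mex{2,2,1} = 0
G(11) = mex{2,2,1} = 0
G(12) = mex{0,2,2} = 1
G(13) = mex{0,0,2} = 1
G(14) = mex{0,0,2} = 1
G(15) = mex{1,0,0} = 2
G(16) = mex{1,1,0} = 2
G(17) = mex{1,1,0} = 2
G(18) = mex{2,1,1} = 0
G(19) = mex{2,2,1} = 0
G(20) = mex{2,2,1} = 0
G(21) = mex{0,2,2} = 1
G(22) = mex{0,0,2} = 1
G(23) = mex{0,0,2} = 1
G(24) = mex{1,0,0} = 2
G(25) = mex{1,1,0} = 2
G(26) = mex{1,1,0} = 2
G_A(26) = 2.
Heap B, S = {3, 5, 7}:
n :  0  1  2  3  4  5  6  7  8  9 10 11 12 13 14 15 16
G :  0  0  0  1  1  1  2  2  2  3  0  0  0  1  1  1  2
G_B(16) = 2.
Combined Grundy value = 2 ⊕ 2 = 0.

0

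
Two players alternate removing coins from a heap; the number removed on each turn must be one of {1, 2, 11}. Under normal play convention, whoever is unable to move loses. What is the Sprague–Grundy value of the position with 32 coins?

n :  0  1  2  3  4  5  6  7  8  9 10 11 12 13 14 15 16 17 18 19 20 21 22 23 24 25 26 27 28 29 30 31 32
G :  0  1  2  0  1  2  0  1  2  0  1  2  0  1  2  0  1  2  0  1  2  0  1  2  0  1  2  0  1  2  0  1  2

2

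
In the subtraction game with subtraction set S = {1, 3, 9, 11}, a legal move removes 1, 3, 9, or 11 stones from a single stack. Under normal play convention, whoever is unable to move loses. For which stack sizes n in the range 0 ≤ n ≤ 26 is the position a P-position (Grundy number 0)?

n :  0  1  2  3  4  5  6  7  8  9 10 11 12 13 14 15 16 17 18 19 20 21 22 23 24 25 26
G :  0  1  0  1  0  1  0  1  0  1  0  1  0  1  0  1  0  1  0  1  0  1  0  1  0  1  0
P-positions are exactly the n with G(n) = 0.

0, 2, 4, 6, 8, 10, 12, 14, 16, 18, 20, 22, 24, 26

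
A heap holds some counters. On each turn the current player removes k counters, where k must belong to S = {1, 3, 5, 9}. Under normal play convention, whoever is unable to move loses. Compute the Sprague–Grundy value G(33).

n :  0  1  2  3  4  5  6  7  8  9 10 11 12 13 14 15 16 17 18 19 20 21 22 23 24 25 26 27 28 29 30 31 32 33
G :  0  1  0  1  0  1  0  1  0  1  0  1  0  1  0  1  0  1  0  1  0  1  0  1  0  1  0  1  0  1  0  1  0  1

1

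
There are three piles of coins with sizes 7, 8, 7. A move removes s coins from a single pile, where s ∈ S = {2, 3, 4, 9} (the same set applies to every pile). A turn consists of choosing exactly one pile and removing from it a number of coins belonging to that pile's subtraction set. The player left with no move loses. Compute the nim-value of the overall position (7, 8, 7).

1

All piles use S = {2, 3, 4, 9}:
G(0) = 0
G(1) = mex{} = 0
G(2) = mex{0} = 1
G(3) = mex{0,0} = 1
G(4) = mex{1,0,0} = 2
G(5) = mex{1,1,0} = 2
G(6) = mex{2,1,1} = 0
G(7) = mex{2,2,1} = 0
G(8) = mex{0,2,2} = 1
Pile A: G(7) = 0.
Pile B: G(8) = 1.
Pile C: G(7) = 0.
Combined Grundy value = 0 ⊕ 1 ⊕ 0 = 1.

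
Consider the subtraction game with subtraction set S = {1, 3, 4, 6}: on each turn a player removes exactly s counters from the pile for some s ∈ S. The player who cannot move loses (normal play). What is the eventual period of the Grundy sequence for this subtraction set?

G(0) = 0
G(1) = mex{0} = 1
G(2) = mex{1} = 0
G(3) = mex{0,0} = 1
G(4) = mex{1,1,0} = 2
G(5) = mex{2,0,1} = 3
G(6) = mex{3,1,0,0} = 2
G(7) = mex{2,2,1,1} = 0
G(8) = mex{0,3,2,0} = 1
G(9) = mex{1,2,3,1} = 0
G(10) = mex{0,0,2,2} = 1
G(11) = mex{1,1,0,3} = 2
G(12) = mex{2,0,1,2} = 3
G(13) = mex{3,1,0,0} = 2
G(14) = mex{2,2,1,1} = 0
G(15) = mex{0,3,2,0} = 1
G(n+7) = G(n) holds for n = 0,…,5 (a full window of length max(S) = 6), so the sequence is purely periodic with period 7.

7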